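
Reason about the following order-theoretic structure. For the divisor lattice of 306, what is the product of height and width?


Height = length of longest chain minus 1; width = size of largest antichain.
A maximum chain: 1 | 17 | 51 | 153 | 306  (height 4).
A maximum antichain: {6, 9, 34, 51}  (width 4).
Product = 4 * 4 = 16


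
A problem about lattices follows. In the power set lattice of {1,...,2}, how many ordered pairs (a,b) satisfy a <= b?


The order relation is {(a,b) : a <= b}, reflexive so it includes (a,a).
Examples: ({},{}), ({},{1,2}), ({},{1}), ({},{2}), ({1,2},{1,2}), ...
Total ordered pairs: 9


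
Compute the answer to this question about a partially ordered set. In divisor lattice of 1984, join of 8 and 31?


In a divisor lattice, join = lcm (least common multiple).
gcd(8,31) = 1
lcm(8,31) = 8*31/gcd = 248/1 = 248


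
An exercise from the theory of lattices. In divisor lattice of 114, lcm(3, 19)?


Join=lcm.
gcd(3,19)=1
lcm=57


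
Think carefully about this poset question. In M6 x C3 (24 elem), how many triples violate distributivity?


Distributive law: a ^ (b v c) = (a ^ b) v (a ^ c).
Check all 24^3 = 13824 ordered triples (a,b,c).
  e.g. a=(a1,0), b=(a2,0), c=(a3,0): lhs=(a1,0) != rhs=(0,0)
  e.g. a=(a1,0), b=(a2,0), c=(a3,1): lhs=(a1,0) != rhs=(0,0)
Total violating triples: 3240


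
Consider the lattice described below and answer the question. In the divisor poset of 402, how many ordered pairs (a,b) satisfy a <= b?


The order relation is {(a,b) : a <= b}, reflexive so it includes (a,a).
Examples: (1,1), (1,134), (1,2), (1,201), (1,3), ...
Total ordered pairs: 27


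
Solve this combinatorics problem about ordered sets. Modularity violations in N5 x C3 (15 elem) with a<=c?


Modular law: if a <= c then a v (b ^ c) = (a v b) ^ c.
Check all triples (a,b,c) with a <= c among 15 elements.
  e.g. a=(a,0), b=(c,0), c=(b,0): lhs=(a,0) != rhs=(b,0)
  e.g. a=(a,0), b=(c,1), c=(b,0): lhs=(a,0) != rhs=(b,0)
Total violating triples: 18


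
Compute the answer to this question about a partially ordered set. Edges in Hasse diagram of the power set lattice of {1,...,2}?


A cover relation a -< b holds when a < b with no c strictly between.
Cover relations:
  {} -< {1}
  {} -< {2}
  {1} -< {1,2}
  {2} -< {1,2}
Total: 4


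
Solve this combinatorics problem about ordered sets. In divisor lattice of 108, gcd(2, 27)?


Meet=gcd.
gcd(2,27)=1


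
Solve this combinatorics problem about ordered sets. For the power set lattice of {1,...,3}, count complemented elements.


An element a is complemented if some b has a meet b = bottom, a join b = top.
every subset A has complement S\A, so all elements are complemented.
Complemented elements: {}, {1}, {2}, {3}, {1,2}, {1,3}, ... (2 more)
Count: 8


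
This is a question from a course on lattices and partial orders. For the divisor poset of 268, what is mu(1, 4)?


In a divisor lattice, mu(a,b) = mu(b/a) where mu is the classical Mobius function.
b/a = 4/1 = 4
Prime factorization of 4: primes [2]
4 is not squarefree, so mu(4) = 0


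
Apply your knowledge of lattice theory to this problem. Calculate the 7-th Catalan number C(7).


C(n) = C(2n, n) / (n+1).
C(14, 7) = 3432
C(7) = 3432 / 8 = 429


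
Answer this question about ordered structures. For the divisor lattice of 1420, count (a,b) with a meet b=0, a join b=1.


Complement pair (a,b): a meet b = bottom, a join b = top.
Here: gcd(a,b)=1 and lcm(a,b)=1420, i.e. a*b=1420 with a,b coprime.
Pairs found: (1,1420), (4,355), (5,284), (20,71), ... (4 more)
Total ordered pairs: 8


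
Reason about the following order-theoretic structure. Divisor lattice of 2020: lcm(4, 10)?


Join=lcm.
gcd(4,10)=2
lcm=20


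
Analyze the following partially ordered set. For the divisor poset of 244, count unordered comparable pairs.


A comparable pair {a,b} has a < b or b < a in the order.
Count unordered pairs where one element is strictly below the other.
Examples: {1,2}, {1,4}, {1,61}, {1,122}, ...
Total comparable pairs: 12


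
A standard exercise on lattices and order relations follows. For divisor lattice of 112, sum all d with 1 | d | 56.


Interval [1,56] in divisors of 112: [1, 2, 4, 7, 8, 14, 28, 56]
Sum = 120


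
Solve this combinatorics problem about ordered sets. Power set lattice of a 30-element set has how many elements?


Power set = 2^n.
2^30 = 1073741824


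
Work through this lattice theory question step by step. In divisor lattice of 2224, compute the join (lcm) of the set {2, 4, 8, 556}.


In a divisor lattice, join = lcm (least common multiple).
Compute lcm iteratively: start with first element, then lcm(current, next).
Elements: [2, 4, 8, 556]
lcm(2,4) = 4
lcm(4,8) = 8
lcm(8,556) = 1112
Final lcm = 1112


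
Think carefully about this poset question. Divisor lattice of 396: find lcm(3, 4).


In a divisor lattice, join = lcm (least common multiple).
gcd(3,4) = 1
lcm(3,4) = 3*4/gcd = 12/1 = 12


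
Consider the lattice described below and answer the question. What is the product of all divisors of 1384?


Divisors of 1384: [1, 2, 4, 8, 173, 346, 692, 1384]
Product = n^(d(n)/2) = 1384^(8/2)
Product = 3668971687936


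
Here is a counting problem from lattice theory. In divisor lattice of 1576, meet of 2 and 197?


In a divisor lattice, meet = gcd (greatest common divisor).
By Euclidean algorithm or factoring: gcd(2,197) = 1


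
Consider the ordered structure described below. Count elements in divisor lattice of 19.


Divisors of 19: [1, 19]
Count: 2


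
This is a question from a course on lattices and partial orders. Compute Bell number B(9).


B(n) = number of set partitions of an n-element set.
B(n) satisfies the recurrence: B(n+1) = sum_k C(n,k)*B(k).
B(9) = 21147


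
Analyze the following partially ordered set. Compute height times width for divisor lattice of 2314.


Height = length of longest chain minus 1; width = size of largest antichain.
A maximum chain: 1 | 89 | 1157 | 2314  (height 3).
A maximum antichain: {2, 13, 89}  (width 3).
Product = 3 * 3 = 9


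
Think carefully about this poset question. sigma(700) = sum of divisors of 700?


sigma(n) = sum of divisors.
Divisors of 700: [1, 2, 4, 5, 7, 10, 14, 20, 25, 28, 35, 50, 70, 100, 140, 175, 350, 700]
Sum = 1736


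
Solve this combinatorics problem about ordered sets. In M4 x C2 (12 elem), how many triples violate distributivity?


Distributive law: a ^ (b v c) = (a ^ b) v (a ^ c).
Check all 12^3 = 1728 ordered triples (a,b,c).
  e.g. a=(a1,0), b=(a2,0), c=(a3,0): lhs=(a1,0) != rhs=(0,0)
  e.g. a=(a1,0), b=(a2,0), c=(a3,1): lhs=(a1,0) != rhs=(0,0)
Total violating triples: 192


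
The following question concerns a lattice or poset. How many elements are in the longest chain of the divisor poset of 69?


A chain is a totally ordered subset; we count the number of elements in a maximum chain.
Compute, for each element x, the size of the longest chain ending at x:
  1: 1
  3: 2
  23: 2
  69: 3
A maximum chain: 1 < 3 < 69
Number of elements in the longest chain: 3


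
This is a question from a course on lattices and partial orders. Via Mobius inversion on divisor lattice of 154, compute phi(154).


phi(n) = n * prod_{p|n} (1 - 1/p).
Prime divisors of 154: [2, 7, 11]
phi(154) = 154 * (1 - 1/2) * (1 - 1/7) * (1 - 1/11)
phi(154) = 60


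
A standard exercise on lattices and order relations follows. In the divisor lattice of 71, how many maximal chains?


A maximal chain goes from the minimum element to a maximal element via cover relations.
Counting all min-to-max paths in the cover graph.
Total maximal chains: 1


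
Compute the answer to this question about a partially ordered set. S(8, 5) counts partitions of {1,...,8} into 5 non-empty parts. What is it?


S(n,k) = k*S(n-1,k) + S(n-1,k-1).
S(7,5) = 140, S(7,4) = 350
S(8,5) = 5*140 + 350 = 700 + 350
S(8,5) = 1050


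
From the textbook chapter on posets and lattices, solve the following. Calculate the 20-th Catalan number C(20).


C(n) = C(2n, n) / (n+1).
C(40, 20) = 137846528820
C(20) = 137846528820 / 21 = 6564120420


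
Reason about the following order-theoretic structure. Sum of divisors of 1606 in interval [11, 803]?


Interval [11,803] in divisors of 1606: [11, 803]
Sum = 814


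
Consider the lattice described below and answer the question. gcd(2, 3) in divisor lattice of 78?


Meet=gcd.
gcd(2,3)=1


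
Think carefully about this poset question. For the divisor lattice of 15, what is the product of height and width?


Height = length of longest chain minus 1; width = size of largest antichain.
A maximum chain: 1 | 5 | 15  (height 2).
A maximum antichain: {3, 5}  (width 2).
Product = 2 * 2 = 4


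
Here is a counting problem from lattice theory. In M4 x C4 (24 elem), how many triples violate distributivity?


Distributive law: a ^ (b v c) = (a ^ b) v (a ^ c).
Check all 24^3 = 13824 ordered triples (a,b,c).
  e.g. a=(a1,0), b=(a2,0), c=(a3,0): lhs=(a1,0) != rhs=(0,0)
  e.g. a=(a1,0), b=(a2,0), c=(a3,1): lhs=(a1,0) != rhs=(0,0)
Total violating triples: 1536


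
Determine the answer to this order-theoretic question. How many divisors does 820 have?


Divisors of 820: [1, 2, 4, 5, 10, 20, 41, 82, 164, 205, 410, 820]
Count: 12


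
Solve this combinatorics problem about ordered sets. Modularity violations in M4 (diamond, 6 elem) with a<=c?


Modular law: if a <= c then a v (b ^ c) = (a v b) ^ c.
Check all triples (a,b,c) with a <= c among 6 elements.
This lattice is modular (diamonds M_m and their chain-products are modular).
Total violating triples: 0


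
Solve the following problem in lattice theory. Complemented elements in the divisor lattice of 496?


An element a is complemented if some b has a meet b = bottom, a join b = top.
a is complemented iff gcd(a, n/a)=1, i.e. a is a unitary divisor of 496.
Complemented elements: 1, 16, 31, 496
Count: 4


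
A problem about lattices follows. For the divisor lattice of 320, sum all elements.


sigma(n) = sum of divisors.
Divisors of 320: [1, 2, 4, 5, 8, 10, 16, 20, 32, 40, 64, 80, 160, 320]
Sum = 762


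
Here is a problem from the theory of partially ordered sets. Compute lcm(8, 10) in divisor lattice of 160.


In a divisor lattice, join = lcm (least common multiple).
gcd(8,10) = 2
lcm(8,10) = 8*10/gcd = 80/2 = 40


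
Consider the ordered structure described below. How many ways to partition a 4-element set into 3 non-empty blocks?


S(n,k) = k*S(n-1,k) + S(n-1,k-1).
S(3,3) = 1, S(3,2) = 3
S(4,3) = 3*1 + 3 = 3 + 3
S(4,3) = 6


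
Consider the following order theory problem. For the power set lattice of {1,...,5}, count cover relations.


A cover relation a -< b holds when a < b with no c strictly between.
Cover relations:
  {} -< {1}
  {} -< {2}
  {} -< {3}
  {} -< {4}
  {} -< {5}
  {1} -< {1,2}
  {1} -< {1,3}
  {1} -< {1,4}
  ...72 more
Total: 80


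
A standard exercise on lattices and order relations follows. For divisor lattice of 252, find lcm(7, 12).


In a divisor lattice, join = lcm (least common multiple).
Compute lcm iteratively: start with first element, then lcm(current, next).
Elements: [7, 12]
lcm(7,12) = 84
Final lcm = 84


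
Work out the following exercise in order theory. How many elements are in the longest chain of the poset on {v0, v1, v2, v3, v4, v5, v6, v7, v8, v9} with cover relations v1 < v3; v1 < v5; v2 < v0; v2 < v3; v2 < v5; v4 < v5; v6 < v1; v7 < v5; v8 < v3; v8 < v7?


A chain is a totally ordered subset; we count the number of elements in a maximum chain.
Compute, for each element x, the size of the longest chain ending at x:
  v2: 1
  v4: 1
  v6: 1
  v8: 1
  v9: 1
  v0: 2
  ...
A maximum chain: v6 < v1 < v3
Number of elements in the longest chain: 3


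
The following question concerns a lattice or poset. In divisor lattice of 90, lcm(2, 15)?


Join=lcm.
gcd(2,15)=1
lcm=30


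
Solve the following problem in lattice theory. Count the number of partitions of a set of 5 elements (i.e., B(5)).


B(n) = number of set partitions of an n-element set.
B(n) satisfies the recurrence: B(n+1) = sum_k C(n,k)*B(k).
B(5) = 52


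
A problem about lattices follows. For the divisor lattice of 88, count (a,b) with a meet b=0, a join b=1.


Complement pair (a,b): a meet b = bottom, a join b = top.
Here: gcd(a,b)=1 and lcm(a,b)=88, i.e. a*b=88 with a,b coprime.
Pairs found: (1,88), (8,11), (11,8), (88,1)
Total ordered pairs: 4


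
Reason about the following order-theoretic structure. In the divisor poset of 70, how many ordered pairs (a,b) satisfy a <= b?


The order relation is {(a,b) : a <= b}, reflexive so it includes (a,a).
Examples: (1,1), (1,10), (1,14), (1,2), (1,35), ...
Total ordered pairs: 27


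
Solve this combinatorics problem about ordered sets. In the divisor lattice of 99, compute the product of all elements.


Divisors of 99: [1, 3, 9, 11, 33, 99]
Product = n^(d(n)/2) = 99^(6/2)
Product = 970299


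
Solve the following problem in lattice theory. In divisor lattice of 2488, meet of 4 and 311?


In a divisor lattice, meet = gcd (greatest common divisor).
By Euclidean algorithm or factoring: gcd(4,311) = 1


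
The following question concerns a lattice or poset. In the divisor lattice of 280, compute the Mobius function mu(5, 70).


In a divisor lattice, mu(a,b) = mu(b/a) where mu is the classical Mobius function.
b/a = 70/5 = 14
Prime factorization of 14: primes [2, 7]
14 is squarefree with 2 prime factor(s), so mu(14) = (-1)^2 = 1


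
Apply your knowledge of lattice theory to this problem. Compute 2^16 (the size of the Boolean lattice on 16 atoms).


Power set = 2^n.
2^16 = 65536


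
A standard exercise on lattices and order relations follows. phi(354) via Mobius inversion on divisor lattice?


phi(n) = n * prod_{p|n} (1 - 1/p).
Prime divisors of 354: [2, 3, 59]
phi(354) = 354 * (1 - 1/2) * (1 - 1/3) * (1 - 1/59)
phi(354) = 116


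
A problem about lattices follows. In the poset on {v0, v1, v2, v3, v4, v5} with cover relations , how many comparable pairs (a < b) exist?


A comparable pair {a,b} has a < b or b < a in the order.
Count unordered pairs where one element is strictly below the other.
Total comparable pairs: 0


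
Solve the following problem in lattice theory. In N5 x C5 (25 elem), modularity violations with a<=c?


Modular law: if a <= c then a v (b ^ c) = (a v b) ^ c.
Check all triples (a,b,c) with a <= c among 25 elements.
  e.g. a=(a,0), b=(c,0), c=(b,0): lhs=(a,0) != rhs=(b,0)
  e.g. a=(a,0), b=(c,1), c=(b,0): lhs=(a,0) != rhs=(b,0)
Total violating triples: 75


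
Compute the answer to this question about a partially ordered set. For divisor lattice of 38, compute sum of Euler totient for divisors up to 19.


Divisors of 38 up to 19: [1, 2, 19]
phi values: [1, 1, 18]
Sum = 20


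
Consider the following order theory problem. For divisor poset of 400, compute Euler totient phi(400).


phi(n) = n * prod_{p|n} (1 - 1/p).
Prime divisors of 400: [2, 5]
phi(400) = 400 * (1 - 1/2) * (1 - 1/5)
phi(400) = 160


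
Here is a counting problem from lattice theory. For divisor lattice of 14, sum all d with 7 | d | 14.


Interval [7,14] in divisors of 14: [7, 14]
Sum = 21


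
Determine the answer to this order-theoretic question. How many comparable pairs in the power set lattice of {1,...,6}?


A comparable pair {a,b} has a < b or b < a in the order.
Count unordered pairs where one element is strictly below the other.
Examples: {{},{1}}, {{},{2}}, {{},{3}}, {{},{4}}, ...
Total comparable pairs: 665


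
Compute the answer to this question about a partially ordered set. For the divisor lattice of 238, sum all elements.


sigma(n) = sum of divisors.
Divisors of 238: [1, 2, 7, 14, 17, 34, 119, 238]
Sum = 432


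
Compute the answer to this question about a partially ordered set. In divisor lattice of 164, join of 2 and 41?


In a divisor lattice, join = lcm (least common multiple).
gcd(2,41) = 1
lcm(2,41) = 2*41/gcd = 82/1 = 82


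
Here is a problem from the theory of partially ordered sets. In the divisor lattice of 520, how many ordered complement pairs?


Complement pair (a,b): a meet b = bottom, a join b = top.
Here: gcd(a,b)=1 and lcm(a,b)=520, i.e. a*b=520 with a,b coprime.
Pairs found: (1,520), (5,104), (8,65), (13,40), ... (4 more)
Total ordered pairs: 8


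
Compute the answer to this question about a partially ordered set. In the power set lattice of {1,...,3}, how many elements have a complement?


An element a is complemented if some b has a meet b = bottom, a join b = top.
every subset A has complement S\A, so all elements are complemented.
Complemented elements: {}, {1}, {2}, {3}, {1,2}, {1,3}, ... (2 more)
Count: 8


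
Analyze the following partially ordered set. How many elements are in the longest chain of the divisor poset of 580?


A chain is a totally ordered subset; we count the number of elements in a maximum chain.
Compute, for each element x, the size of the longest chain ending at x:
  1: 1
  2: 2
  5: 2
  29: 2
  4: 3
  10: 3
  ...
A maximum chain: 1 < 2 < 4 < 20 < 580
Number of elements in the longest chain: 5


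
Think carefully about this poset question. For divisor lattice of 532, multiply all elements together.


Divisors of 532: [1, 2, 4, 7, 14, 19, 28, 38, 76, 133, 266, 532]
Product = n^(d(n)/2) = 532^(12/2)
Product = 22670953897037824


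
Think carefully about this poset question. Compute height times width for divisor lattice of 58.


Height = length of longest chain minus 1; width = size of largest antichain.
A maximum chain: 1 | 29 | 58  (height 2).
A maximum antichain: {2, 29}  (width 2).
Product = 2 * 2 = 4


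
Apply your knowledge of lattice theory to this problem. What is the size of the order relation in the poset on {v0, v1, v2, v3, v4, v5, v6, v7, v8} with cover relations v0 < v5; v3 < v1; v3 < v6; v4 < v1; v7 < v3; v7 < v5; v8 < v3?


The order relation is {(a,b) : a <= b}, reflexive so it includes (a,a).
Examples: (v0,v0), (v0,v5), (v1,v1), (v2,v2), (v3,v1), ...
Total ordered pairs: 20


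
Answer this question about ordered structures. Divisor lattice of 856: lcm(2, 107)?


Join=lcm.
gcd(2,107)=1
lcm=214


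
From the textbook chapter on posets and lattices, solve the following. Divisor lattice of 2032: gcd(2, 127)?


Meet=gcd.
gcd(2,127)=1


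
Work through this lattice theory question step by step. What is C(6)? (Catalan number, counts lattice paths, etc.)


C(n) = C(2n, n) / (n+1).
C(12, 6) = 924
C(6) = 924 / 7 = 132


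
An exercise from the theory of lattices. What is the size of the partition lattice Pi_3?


B(n) = number of set partitions of an n-element set.
B(n) satisfies the recurrence: B(n+1) = sum_k C(n,k)*B(k).
B(3) = 5


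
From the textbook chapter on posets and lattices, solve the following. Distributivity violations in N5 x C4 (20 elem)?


Distributive law: a ^ (b v c) = (a ^ b) v (a ^ c).
Check all 20^3 = 8000 ordered triples (a,b,c).
  e.g. a=(b,0), b=(a,0), c=(c,0): lhs=(b,0) != rhs=(a,0)
  e.g. a=(b,0), b=(a,0), c=(c,1): lhs=(b,0) != rhs=(a,0)
Total violating triples: 128


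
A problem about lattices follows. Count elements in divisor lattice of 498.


Divisors of 498: [1, 2, 3, 6, 83, 166, 249, 498]
Count: 8


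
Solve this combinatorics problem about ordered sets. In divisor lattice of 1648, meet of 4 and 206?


In a divisor lattice, meet = gcd (greatest common divisor).
By Euclidean algorithm or factoring: gcd(4,206) = 2


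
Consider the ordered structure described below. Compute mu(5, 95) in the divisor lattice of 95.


In a divisor lattice, mu(a,b) = mu(b/a) where mu is the classical Mobius function.
b/a = 95/5 = 19
Prime factorization of 19: primes [19]
19 is squarefree with 1 prime factor(s), so mu(19) = (-1)^1 = -1


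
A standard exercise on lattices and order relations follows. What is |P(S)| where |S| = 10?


Power set = 2^n.
2^10 = 1024


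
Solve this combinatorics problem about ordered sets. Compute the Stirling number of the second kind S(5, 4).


S(n,k) = k*S(n-1,k) + S(n-1,k-1).
S(4,4) = 1, S(4,3) = 6
S(5,4) = 4*1 + 6 = 4 + 6
S(5,4) = 10


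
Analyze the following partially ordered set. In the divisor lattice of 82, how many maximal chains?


A maximal chain goes from the minimum element to a maximal element via cover relations.
Counting all min-to-max paths in the cover graph.
Total maximal chains: 2


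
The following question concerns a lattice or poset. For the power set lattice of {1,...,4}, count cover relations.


A cover relation a -< b holds when a < b with no c strictly between.
Cover relations:
  {} -< {1}
  {} -< {2}
  {} -< {3}
  {} -< {4}
  {1} -< {1,2}
  {1} -< {1,3}
  {1} -< {1,4}
  {2} -< {1,2}
  ...24 more
Total: 32


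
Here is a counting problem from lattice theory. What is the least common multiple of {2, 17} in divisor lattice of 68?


In a divisor lattice, join = lcm (least common multiple).
Compute lcm iteratively: start with first element, then lcm(current, next).
Elements: [2, 17]
lcm(2,17) = 34
Final lcm = 34


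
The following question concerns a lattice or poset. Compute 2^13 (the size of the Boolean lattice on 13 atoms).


Power set = 2^n.
2^13 = 8192


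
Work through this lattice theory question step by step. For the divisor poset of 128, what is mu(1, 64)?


In a divisor lattice, mu(a,b) = mu(b/a) where mu is the classical Mobius function.
b/a = 64/1 = 64
Prime factorization of 64: primes [2]
64 is not squarefree, so mu(64) = 0


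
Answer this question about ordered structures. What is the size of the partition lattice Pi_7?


B(n) = number of set partitions of an n-element set.
B(n) satisfies the recurrence: B(n+1) = sum_k C(n,k)*B(k).
B(7) = 877


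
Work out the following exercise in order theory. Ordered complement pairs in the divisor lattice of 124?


Complement pair (a,b): a meet b = bottom, a join b = top.
Here: gcd(a,b)=1 and lcm(a,b)=124, i.e. a*b=124 with a,b coprime.
Pairs found: (1,124), (4,31), (31,4), (124,1)
Total ordered pairs: 4


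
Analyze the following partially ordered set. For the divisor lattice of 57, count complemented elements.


An element a is complemented if some b has a meet b = bottom, a join b = top.
a is complemented iff gcd(a, n/a)=1, i.e. a is a unitary divisor of 57.
Complemented elements: 1, 3, 19, 57
Count: 4


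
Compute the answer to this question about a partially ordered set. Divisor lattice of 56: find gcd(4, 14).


In a divisor lattice, meet = gcd (greatest common divisor).
By Euclidean algorithm or factoring: gcd(4,14) = 2


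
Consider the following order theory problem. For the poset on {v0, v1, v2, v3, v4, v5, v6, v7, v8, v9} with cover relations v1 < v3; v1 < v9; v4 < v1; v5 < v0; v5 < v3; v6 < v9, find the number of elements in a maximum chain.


A chain is a totally ordered subset; we count the number of elements in a maximum chain.
Compute, for each element x, the size of the longest chain ending at x:
  v2: 1
  v4: 1
  v5: 1
  v6: 1
  v7: 1
  v8: 1
  ...
A maximum chain: v4 < v1 < v3
Number of elements in the longest chain: 3


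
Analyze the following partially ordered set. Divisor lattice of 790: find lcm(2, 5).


In a divisor lattice, join = lcm (least common multiple).
gcd(2,5) = 1
lcm(2,5) = 2*5/gcd = 10/1 = 10


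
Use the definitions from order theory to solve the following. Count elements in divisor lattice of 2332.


Divisors of 2332: [1, 2, 4, 11, 22, 44, 53, 106, 212, 583, 1166, 2332]
Count: 12


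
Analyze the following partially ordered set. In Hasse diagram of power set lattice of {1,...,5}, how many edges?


A cover relation a -< b holds when a < b with no c strictly between.
Cover relations:
  {} -< {1}
  {} -< {2}
  {} -< {3}
  {} -< {4}
  {} -< {5}
  {1} -< {1,2}
  {1} -< {1,3}
  {1} -< {1,4}
  ...72 more
Total: 80


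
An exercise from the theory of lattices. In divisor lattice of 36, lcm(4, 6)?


Join=lcm.
gcd(4,6)=2
lcm=12


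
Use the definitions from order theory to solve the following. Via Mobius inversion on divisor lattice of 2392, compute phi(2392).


phi(n) = n * prod_{p|n} (1 - 1/p).
Prime divisors of 2392: [2, 13, 23]
phi(2392) = 2392 * (1 - 1/2) * (1 - 1/13) * (1 - 1/23)
phi(2392) = 1056


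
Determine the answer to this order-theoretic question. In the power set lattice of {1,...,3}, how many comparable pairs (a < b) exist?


A comparable pair {a,b} has a < b or b < a in the order.
Count unordered pairs where one element is strictly below the other.
Examples: {{},{1}}, {{},{2}}, {{},{3}}, {{},{1,2}}, ...
Total comparable pairs: 19


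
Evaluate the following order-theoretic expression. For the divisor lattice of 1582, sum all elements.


sigma(n) = sum of divisors.
Divisors of 1582: [1, 2, 7, 14, 113, 226, 791, 1582]
Sum = 2736


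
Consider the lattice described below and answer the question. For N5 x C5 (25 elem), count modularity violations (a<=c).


Modular law: if a <= c then a v (b ^ c) = (a v b) ^ c.
Check all triples (a,b,c) with a <= c among 25 elements.
  e.g. a=(a,0), b=(c,0), c=(b,0): lhs=(a,0) != rhs=(b,0)
  e.g. a=(a,0), b=(c,1), c=(b,0): lhs=(a,0) != rhs=(b,0)
Total violating triples: 75


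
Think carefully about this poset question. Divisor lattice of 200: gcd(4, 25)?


Meet=gcd.
gcd(4,25)=1


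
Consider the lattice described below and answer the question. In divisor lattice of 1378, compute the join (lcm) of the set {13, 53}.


In a divisor lattice, join = lcm (least common multiple).
Compute lcm iteratively: start with first element, then lcm(current, next).
Elements: [13, 53]
lcm(13,53) = 689
Final lcm = 689


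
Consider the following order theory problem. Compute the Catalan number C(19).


C(n) = C(2n, n) / (n+1).
C(38, 19) = 35345263800
C(19) = 35345263800 / 20 = 1767263190


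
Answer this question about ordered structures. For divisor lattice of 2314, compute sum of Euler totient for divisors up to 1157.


Divisors of 2314 up to 1157: [1, 2, 13, 26, 89, 178, 1157]
phi values: [1, 1, 12, 12, 88, 88, 1056]
Sum = 1258


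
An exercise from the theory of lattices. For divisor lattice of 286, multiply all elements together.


Divisors of 286: [1, 2, 11, 13, 22, 26, 143, 286]
Product = n^(d(n)/2) = 286^(8/2)
Product = 6690585616


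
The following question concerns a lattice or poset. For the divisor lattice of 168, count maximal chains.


A maximal chain goes from the minimum element to a maximal element via cover relations.
Counting all min-to-max paths in the cover graph.
Total maximal chains: 20


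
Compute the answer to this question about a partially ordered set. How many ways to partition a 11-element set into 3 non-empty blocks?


S(n,k) = k*S(n-1,k) + S(n-1,k-1).
S(10,3) = 9330, S(10,2) = 511
S(11,3) = 3*9330 + 511 = 27990 + 511
S(11,3) = 28501


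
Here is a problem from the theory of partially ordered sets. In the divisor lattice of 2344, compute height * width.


Height = length of longest chain minus 1; width = size of largest antichain.
A maximum chain: 1 | 293 | 586 | 1172 | 2344  (height 4).
A maximum antichain: {2, 293}  (width 2).
Product = 4 * 2 = 8


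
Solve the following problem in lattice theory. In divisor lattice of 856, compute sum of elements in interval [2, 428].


Interval [2,428] in divisors of 856: [2, 4, 214, 428]
Sum = 648


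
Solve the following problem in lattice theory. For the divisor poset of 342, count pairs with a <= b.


The order relation is {(a,b) : a <= b}, reflexive so it includes (a,a).
Examples: (1,1), (1,114), (1,171), (1,18), (1,19), ...
Total ordered pairs: 54


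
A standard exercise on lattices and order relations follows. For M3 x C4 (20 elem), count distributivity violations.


Distributive law: a ^ (b v c) = (a ^ b) v (a ^ c).
Check all 20^3 = 8000 ordered triples (a,b,c).
  e.g. a=(a1,0), b=(a2,0), c=(a3,0): lhs=(a1,0) != rhs=(0,0)
  e.g. a=(a1,0), b=(a2,0), c=(a3,1): lhs=(a1,0) != rhs=(0,0)
Total violating triples: 384


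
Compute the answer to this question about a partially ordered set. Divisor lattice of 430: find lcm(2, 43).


In a divisor lattice, join = lcm (least common multiple).
gcd(2,43) = 1
lcm(2,43) = 2*43/gcd = 86/1 = 86


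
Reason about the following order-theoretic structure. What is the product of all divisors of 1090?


Divisors of 1090: [1, 2, 5, 10, 109, 218, 545, 1090]
Product = n^(d(n)/2) = 1090^(8/2)
Product = 1411581610000


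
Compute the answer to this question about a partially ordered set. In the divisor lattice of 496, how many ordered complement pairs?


Complement pair (a,b): a meet b = bottom, a join b = top.
Here: gcd(a,b)=1 and lcm(a,b)=496, i.e. a*b=496 with a,b coprime.
Pairs found: (1,496), (16,31), (31,16), (496,1)
Total ordered pairs: 4


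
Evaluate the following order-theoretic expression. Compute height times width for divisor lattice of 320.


Height = length of longest chain minus 1; width = size of largest antichain.
A maximum chain: 1 | 5 | 10 | 20 | 40 | 80 | 160 | 320  (height 7).
A maximum antichain: {2, 5}  (width 2).
Product = 7 * 2 = 14


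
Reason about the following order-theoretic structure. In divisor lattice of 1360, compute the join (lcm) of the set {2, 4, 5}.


In a divisor lattice, join = lcm (least common multiple).
Compute lcm iteratively: start with first element, then lcm(current, next).
Elements: [2, 4, 5]
lcm(2,4) = 4
lcm(4,5) = 20
Final lcm = 20


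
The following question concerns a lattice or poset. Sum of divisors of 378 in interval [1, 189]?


Interval [1,189] in divisors of 378: [1, 3, 7, 9, 21, 27, 63, 189]
Sum = 320


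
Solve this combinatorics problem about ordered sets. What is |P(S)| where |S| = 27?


Power set = 2^n.
2^27 = 134217728


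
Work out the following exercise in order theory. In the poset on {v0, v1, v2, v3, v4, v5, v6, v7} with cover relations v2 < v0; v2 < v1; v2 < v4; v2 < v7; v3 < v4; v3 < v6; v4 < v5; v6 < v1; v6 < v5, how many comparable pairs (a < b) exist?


A comparable pair {a,b} has a < b or b < a in the order.
Count unordered pairs where one element is strictly below the other.
Examples: {v0,v2}, {v1,v2}, {v1,v3}, {v1,v6}, ...
Total comparable pairs: 12


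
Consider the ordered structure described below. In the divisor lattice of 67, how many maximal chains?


A maximal chain goes from the minimum element to a maximal element via cover relations.
Counting all min-to-max paths in the cover graph.
Total maximal chains: 1


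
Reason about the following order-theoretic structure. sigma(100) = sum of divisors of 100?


sigma(n) = sum of divisors.
Divisors of 100: [1, 2, 4, 5, 10, 20, 25, 50, 100]
Sum = 217


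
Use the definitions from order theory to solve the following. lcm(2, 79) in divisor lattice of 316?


Join=lcm.
gcd(2,79)=1
lcm=158


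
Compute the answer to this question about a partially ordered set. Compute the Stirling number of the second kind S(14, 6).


S(n,k) = k*S(n-1,k) + S(n-1,k-1).
S(13,6) = 9321312, S(13,5) = 7508501
S(14,6) = 6*9321312 + 7508501 = 55927872 + 7508501
S(14,6) = 63436373


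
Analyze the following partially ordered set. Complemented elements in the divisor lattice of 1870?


An element a is complemented if some b has a meet b = bottom, a join b = top.
a is complemented iff gcd(a, n/a)=1, i.e. a is a unitary divisor of 1870.
Complemented elements: 1, 2, 5, 10, 11, 17, ... (10 more)
Count: 16


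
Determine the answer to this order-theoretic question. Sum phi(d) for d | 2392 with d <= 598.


Divisors of 2392 up to 598: [1, 2, 4, 8, 13, 23, 26, 46, 52, 92, 104, 184, 299, 598]
phi values: [1, 1, 2, 4, 12, 22, 12, 22, 24, 44, 48, 88, 264, 264]
Sum = 808


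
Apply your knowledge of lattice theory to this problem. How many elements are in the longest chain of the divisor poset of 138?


A chain is a totally ordered subset; we count the number of elements in a maximum chain.
Compute, for each element x, the size of the longest chain ending at x:
  1: 1
  2: 2
  3: 2
  23: 2
  6: 3
  46: 3
  ...
A maximum chain: 1 < 2 < 6 < 138
Number of elements in the longest chain: 4


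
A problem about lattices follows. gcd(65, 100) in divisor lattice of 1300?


Meet=gcd.
gcd(65,100)=5


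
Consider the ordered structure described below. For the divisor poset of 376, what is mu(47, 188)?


In a divisor lattice, mu(a,b) = mu(b/a) where mu is the classical Mobius function.
b/a = 188/47 = 4
Prime factorization of 4: primes [2]
4 is not squarefree, so mu(4) = 0


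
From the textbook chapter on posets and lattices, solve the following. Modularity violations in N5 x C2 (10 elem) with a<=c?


Modular law: if a <= c then a v (b ^ c) = (a v b) ^ c.
Check all triples (a,b,c) with a <= c among 10 elements.
  e.g. a=(a,0), b=(c,0), c=(b,0): lhs=(a,0) != rhs=(b,0)
  e.g. a=(a,0), b=(c,1), c=(b,0): lhs=(a,0) != rhs=(b,0)
Total violating triples: 6


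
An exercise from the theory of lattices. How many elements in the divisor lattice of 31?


Divisors of 31: [1, 31]
Count: 2


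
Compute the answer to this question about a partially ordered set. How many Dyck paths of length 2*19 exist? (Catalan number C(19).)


C(n) = C(2n, n) / (n+1).
C(38, 19) = 35345263800
C(19) = 35345263800 / 20 = 1767263190


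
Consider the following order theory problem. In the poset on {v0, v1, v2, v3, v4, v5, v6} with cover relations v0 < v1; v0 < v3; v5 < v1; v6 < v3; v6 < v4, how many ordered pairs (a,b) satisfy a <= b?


The order relation is {(a,b) : a <= b}, reflexive so it includes (a,a).
Examples: (v0,v0), (v0,v1), (v0,v3), (v1,v1), (v2,v2), ...
Total ordered pairs: 12


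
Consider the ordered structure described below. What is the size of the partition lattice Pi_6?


B(n) = number of set partitions of an n-element set.
B(n) satisfies the recurrence: B(n+1) = sum_k C(n,k)*B(k).
B(6) = 203


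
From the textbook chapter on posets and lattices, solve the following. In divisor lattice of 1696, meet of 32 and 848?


In a divisor lattice, meet = gcd (greatest common divisor).
By Euclidean algorithm or factoring: gcd(32,848) = 16


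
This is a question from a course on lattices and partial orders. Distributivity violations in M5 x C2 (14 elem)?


Distributive law: a ^ (b v c) = (a ^ b) v (a ^ c).
Check all 14^3 = 2744 ordered triples (a,b,c).
  e.g. a=(a1,0), b=(a2,0), c=(a3,0): lhs=(a1,0) != rhs=(0,0)
  e.g. a=(a1,0), b=(a2,0), c=(a3,1): lhs=(a1,0) != rhs=(0,0)
Total violating triples: 480


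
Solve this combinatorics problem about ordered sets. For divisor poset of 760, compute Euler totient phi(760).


phi(n) = n * prod_{p|n} (1 - 1/p).
Prime divisors of 760: [2, 5, 19]
phi(760) = 760 * (1 - 1/2) * (1 - 1/5) * (1 - 1/19)
phi(760) = 288


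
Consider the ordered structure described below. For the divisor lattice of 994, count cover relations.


A cover relation a -< b holds when a < b with no c strictly between.
Cover relations:
  1 -< 2
  1 -< 7
  1 -< 71
  2 -< 14
  2 -< 142
  7 -< 14
  7 -< 497
  14 -< 994
  ...4 more
Total: 12


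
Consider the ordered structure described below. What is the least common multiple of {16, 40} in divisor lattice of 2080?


In a divisor lattice, join = lcm (least common multiple).
Compute lcm iteratively: start with first element, then lcm(current, next).
Elements: [16, 40]
lcm(16,40) = 80
Final lcm = 80


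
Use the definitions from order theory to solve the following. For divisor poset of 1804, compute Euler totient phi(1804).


phi(n) = n * prod_{p|n} (1 - 1/p).
Prime divisors of 1804: [2, 11, 41]
phi(1804) = 1804 * (1 - 1/2) * (1 - 1/11) * (1 - 1/41)
phi(1804) = 800


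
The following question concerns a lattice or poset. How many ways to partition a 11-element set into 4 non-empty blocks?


S(n,k) = k*S(n-1,k) + S(n-1,k-1).
S(10,4) = 34105, S(10,3) = 9330
S(11,4) = 4*34105 + 9330 = 136420 + 9330
S(11,4) = 145750


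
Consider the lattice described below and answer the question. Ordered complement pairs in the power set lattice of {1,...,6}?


Complement pair (a,b): a meet b = bottom, a join b = top.
Here: A intersect B = {} and A union B = {1,...,6}.
Pairs found: ({},{1,2,3,4,5,6}), ({1},{2,3,4,5,6}), ({2},{1,3,4,5,6}), ({3},{1,2,4,5,6}), ... (60 more)
Total ordered pairs: 64


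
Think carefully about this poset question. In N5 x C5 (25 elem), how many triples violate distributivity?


Distributive law: a ^ (b v c) = (a ^ b) v (a ^ c).
Check all 25^3 = 15625 ordered triples (a,b,c).
  e.g. a=(b,0), b=(a,0), c=(c,0): lhs=(b,0) != rhs=(a,0)
  e.g. a=(b,0), b=(a,0), c=(c,1): lhs=(b,0) != rhs=(a,0)
Total violating triples: 250


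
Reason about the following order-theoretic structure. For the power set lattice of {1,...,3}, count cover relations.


A cover relation a -< b holds when a < b with no c strictly between.
Cover relations:
  {} -< {1}
  {} -< {2}
  {} -< {3}
  {1} -< {1,2}
  {1} -< {1,3}
  {2} -< {1,2}
  {2} -< {2,3}
  {3} -< {1,3}
  ...4 more
Total: 12


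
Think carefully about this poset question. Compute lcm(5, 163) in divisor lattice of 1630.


In a divisor lattice, join = lcm (least common multiple).
gcd(5,163) = 1
lcm(5,163) = 5*163/gcd = 815/1 = 815


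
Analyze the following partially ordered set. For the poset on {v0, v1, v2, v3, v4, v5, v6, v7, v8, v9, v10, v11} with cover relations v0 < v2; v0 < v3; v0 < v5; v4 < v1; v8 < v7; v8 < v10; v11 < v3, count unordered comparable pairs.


A comparable pair {a,b} has a < b or b < a in the order.
Count unordered pairs where one element is strictly below the other.
Examples: {v0,v2}, {v0,v3}, {v0,v5}, {v1,v4}, ...
Total comparable pairs: 7


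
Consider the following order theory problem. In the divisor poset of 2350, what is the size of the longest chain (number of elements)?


A chain is a totally ordered subset; we count the number of elements in a maximum chain.
Compute, for each element x, the size of the longest chain ending at x:
  1: 1
  2: 2
  5: 2
  47: 2
  25: 3
  10: 3
  ...
A maximum chain: 1 < 2 < 10 < 50 < 2350
Number of elements in the longest chain: 5


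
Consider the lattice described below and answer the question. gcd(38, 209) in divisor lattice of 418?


Meet=gcd.
gcd(38,209)=19


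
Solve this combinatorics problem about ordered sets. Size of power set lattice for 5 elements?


Power set = 2^n.
2^5 = 32


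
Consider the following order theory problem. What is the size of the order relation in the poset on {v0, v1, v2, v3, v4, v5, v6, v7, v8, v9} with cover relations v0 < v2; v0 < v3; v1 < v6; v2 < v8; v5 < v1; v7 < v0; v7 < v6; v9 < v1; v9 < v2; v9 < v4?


The order relation is {(a,b) : a <= b}, reflexive so it includes (a,a).
Examples: (v0,v0), (v0,v2), (v0,v3), (v0,v8), (v1,v1), ...
Total ordered pairs: 27


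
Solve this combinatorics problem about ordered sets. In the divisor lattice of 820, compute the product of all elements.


Divisors of 820: [1, 2, 4, 5, 10, 20, 41, 82, 164, 205, 410, 820]
Product = n^(d(n)/2) = 820^(12/2)
Product = 304006671424000000


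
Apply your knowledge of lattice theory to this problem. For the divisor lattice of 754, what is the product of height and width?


Height = length of longest chain minus 1; width = size of largest antichain.
A maximum chain: 1 | 29 | 377 | 754  (height 3).
A maximum antichain: {2, 13, 29}  (width 3).
Product = 3 * 3 = 9


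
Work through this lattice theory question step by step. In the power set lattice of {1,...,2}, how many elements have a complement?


An element a is complemented if some b has a meet b = bottom, a join b = top.
every subset A has complement S\A, so all elements are complemented.
Complemented elements: {}, {1}, {2}, {1,2}
Count: 4
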